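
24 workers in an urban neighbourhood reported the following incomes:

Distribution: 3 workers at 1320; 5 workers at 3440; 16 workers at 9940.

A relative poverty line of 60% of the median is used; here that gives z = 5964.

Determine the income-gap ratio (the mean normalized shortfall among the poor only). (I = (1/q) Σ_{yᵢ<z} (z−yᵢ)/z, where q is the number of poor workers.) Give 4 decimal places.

0.5565

Below the line: 3×1320, 5×3440 (q = 8 of N = 24).
Shortfall ratios (z−y)/z: 0.7787 (×3), 0.4232 (×5); sum = 4.452046.
I averages over the q = 8 poor units only: 4.452046 / 8 = 0.5565.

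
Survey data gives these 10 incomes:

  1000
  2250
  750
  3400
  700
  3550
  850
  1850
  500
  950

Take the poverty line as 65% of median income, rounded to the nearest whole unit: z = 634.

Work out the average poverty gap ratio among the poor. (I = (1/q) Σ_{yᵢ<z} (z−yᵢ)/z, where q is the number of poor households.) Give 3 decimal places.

Below the line: 500 (q = 1 of N = 10).
Relative gaps: 0.2114; sum = 0.211356.
I averages over the q = 1 poor units only: 0.211356 / 1 = 0.211.

0.211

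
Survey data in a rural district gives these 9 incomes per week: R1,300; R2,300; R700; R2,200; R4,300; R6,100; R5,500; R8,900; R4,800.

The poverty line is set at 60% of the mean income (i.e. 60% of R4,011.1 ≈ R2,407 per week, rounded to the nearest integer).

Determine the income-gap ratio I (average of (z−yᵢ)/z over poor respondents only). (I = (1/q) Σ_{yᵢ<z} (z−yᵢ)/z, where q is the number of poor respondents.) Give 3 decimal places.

Poor units: R700, R1,300, R2,200, R2,300 (q = 4 of N = 9).
Relative gaps: 0.7092, 0.4599, 0.0860, 0.0445; sum = 1.299543.
I averages over the q = 4 poor units only: 1.299543 / 4 = 0.325.

0.325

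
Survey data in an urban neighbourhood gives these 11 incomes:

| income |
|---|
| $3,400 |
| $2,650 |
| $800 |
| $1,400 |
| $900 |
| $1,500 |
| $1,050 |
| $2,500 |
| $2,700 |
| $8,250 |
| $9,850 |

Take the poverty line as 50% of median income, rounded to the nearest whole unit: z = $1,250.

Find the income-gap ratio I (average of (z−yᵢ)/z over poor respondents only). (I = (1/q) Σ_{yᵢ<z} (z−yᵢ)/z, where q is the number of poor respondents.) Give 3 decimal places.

0.267

Incomes under z: $800, $900, $1,050 (q = 3 of N = 11).
Relative gaps: 0.3600, 0.2800, 0.1600; sum = 0.800000.
The income-gap ratio divides by q (the poor only): 0.800000 / 3 = 0.267.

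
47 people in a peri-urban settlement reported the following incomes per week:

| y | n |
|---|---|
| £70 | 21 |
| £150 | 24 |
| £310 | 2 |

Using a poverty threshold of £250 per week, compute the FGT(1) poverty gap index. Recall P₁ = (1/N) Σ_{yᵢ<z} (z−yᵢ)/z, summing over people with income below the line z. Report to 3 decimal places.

0.526

Poor units: 21×£70, 24×£150 (q = 45 of N = 47).
Gap ratios (z−y)/z: (250−70)/250 = 0.7200 (×21); (250−150)/250 = 0.4000 (×24).
Σ = 24.720000. Dividing by the full population N = 47 gives P₁ = 0.526.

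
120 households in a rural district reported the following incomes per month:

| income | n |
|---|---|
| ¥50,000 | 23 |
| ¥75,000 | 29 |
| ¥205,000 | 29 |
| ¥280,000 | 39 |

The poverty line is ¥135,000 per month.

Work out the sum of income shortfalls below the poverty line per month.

Below z: 23×¥50,000, 29×¥75,000 (q = 52 of N = 120).
Individual gaps: 23×(135000−50000) = 1955000; 29×(135000−75000) = 1740000.
Aggregate gap = ¥3,695,000.

¥3,695,000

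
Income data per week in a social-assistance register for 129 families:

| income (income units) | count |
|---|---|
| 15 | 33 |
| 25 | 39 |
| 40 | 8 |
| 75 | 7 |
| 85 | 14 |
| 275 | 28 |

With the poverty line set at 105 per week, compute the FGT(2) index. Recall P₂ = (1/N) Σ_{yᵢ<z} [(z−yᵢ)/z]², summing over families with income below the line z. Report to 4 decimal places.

Below z: 33×15, 39×25, 8×40, 7×75, 14×85 (q = 101 of N = 129).
Gap ratios (z−y)/z: (105−15)/105 = 0.8571 (×33); (105−25)/105 = 0.7619 (×39); (105−40)/105 = 0.6190 (×8); (105−75)/105 = 0.2857 (×7); (105−85)/105 = 0.1905 (×14).
Squared: 0.7347 (×33); 0.5805 (×39); 0.3832 (×8); 0.0816 (×7); 0.0363 (×14).
Sum = 51.029478; P₂ = 51.029478 / 129 = 0.3956.

0.3956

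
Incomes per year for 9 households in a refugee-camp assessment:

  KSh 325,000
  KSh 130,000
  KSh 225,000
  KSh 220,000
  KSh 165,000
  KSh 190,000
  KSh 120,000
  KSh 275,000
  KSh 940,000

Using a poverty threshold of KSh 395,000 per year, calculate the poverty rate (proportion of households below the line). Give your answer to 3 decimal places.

0.889

8 of the 9 households have income below KSh 395,000.
H = 8/9 = 0.889.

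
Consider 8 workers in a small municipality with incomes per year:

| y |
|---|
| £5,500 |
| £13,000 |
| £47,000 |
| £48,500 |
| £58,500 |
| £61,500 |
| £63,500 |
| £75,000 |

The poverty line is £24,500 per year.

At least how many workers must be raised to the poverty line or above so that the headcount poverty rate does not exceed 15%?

1

2 of the 8 workers are poor, so H = 2/8 = 0.250.
A headcount ratio of at most 15% allows at most ⌊0.15 × 8⌋ = 1 poor workers.
So at least 2 − 1 = 1 must be lifted.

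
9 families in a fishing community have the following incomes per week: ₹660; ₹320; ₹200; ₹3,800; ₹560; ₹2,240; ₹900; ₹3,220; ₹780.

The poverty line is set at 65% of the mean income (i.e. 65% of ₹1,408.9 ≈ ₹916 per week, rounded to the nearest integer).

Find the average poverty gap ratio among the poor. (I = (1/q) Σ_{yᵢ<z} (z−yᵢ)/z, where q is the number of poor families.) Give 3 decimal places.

Incomes under z: ₹200, ₹320, ₹560, ₹660, ₹780, ₹900 (q = 6 of N = 9).
Shortfall ratios (z−y)/z: 0.7817, 0.6507, 0.3886, 0.2795, 0.1485, 0.0175; sum = 2.266376.
I averages over the q = 6 poor units only: 2.266376 / 6 = 0.378.

0.378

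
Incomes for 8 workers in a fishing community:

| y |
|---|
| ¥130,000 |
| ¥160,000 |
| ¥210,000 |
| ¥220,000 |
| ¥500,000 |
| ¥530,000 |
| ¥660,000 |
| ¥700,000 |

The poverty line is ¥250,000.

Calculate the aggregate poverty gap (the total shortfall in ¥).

Poor units: ¥130,000, ¥160,000, ¥210,000, ¥220,000 (q = 4 of N = 8).
Individual gaps: 250000−130000 = 120000; 250000−160000 = 90000; 250000−210000 = 40000; 250000−220000 = 30000.
Aggregate gap = ¥280,000.

¥280,000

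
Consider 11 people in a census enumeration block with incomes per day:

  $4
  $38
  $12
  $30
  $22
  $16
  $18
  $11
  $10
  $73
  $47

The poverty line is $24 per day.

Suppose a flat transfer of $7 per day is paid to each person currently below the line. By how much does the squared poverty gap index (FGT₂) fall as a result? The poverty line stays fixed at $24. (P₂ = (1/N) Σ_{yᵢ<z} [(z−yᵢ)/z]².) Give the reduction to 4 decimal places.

Before: below the line — $4, $10, $11, $12, $16, $18, $22; squared poverty gap index (FGT₂) = 0.159880.
After the $7 transfer: below the line — $11, $17, $18, $19, $23; squared poverty gap index (FGT₂) = 0.044192.
Reduction = 0.159880 − 0.044192 = 0.1157.

0.1157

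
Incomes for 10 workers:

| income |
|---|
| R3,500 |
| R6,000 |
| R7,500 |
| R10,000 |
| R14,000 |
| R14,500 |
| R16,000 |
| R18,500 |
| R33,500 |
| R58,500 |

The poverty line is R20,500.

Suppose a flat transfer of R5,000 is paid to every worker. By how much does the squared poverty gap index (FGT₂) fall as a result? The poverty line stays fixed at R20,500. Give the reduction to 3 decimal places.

Before: below the line — R3,500, R6,000, R7,500, R10,000, R14,000, R14,500, R16,000, R18,500; squared poverty gap index (FGT₂) = 0.20964.
After the R5,000 transfer: below the line — R8,500, R11,000, R12,500, R15,000, R19,000, R19,500; squared poverty gap index (FGT₂) = 0.07894.
Reduction = 0.20964 − 0.07894 = 0.131.

0.131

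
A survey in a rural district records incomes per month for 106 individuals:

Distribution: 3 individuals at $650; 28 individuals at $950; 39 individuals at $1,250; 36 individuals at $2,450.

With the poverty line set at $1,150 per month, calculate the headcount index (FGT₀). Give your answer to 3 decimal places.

31 of the 106 individuals have income below $1,150.
H = 31/106 = 0.292.

0.292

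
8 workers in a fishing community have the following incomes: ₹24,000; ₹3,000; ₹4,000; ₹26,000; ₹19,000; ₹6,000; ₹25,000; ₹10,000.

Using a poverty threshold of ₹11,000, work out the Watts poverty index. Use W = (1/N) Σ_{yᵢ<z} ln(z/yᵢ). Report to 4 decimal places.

0.3765

Below z: ₹3,000, ₹4,000, ₹6,000, ₹10,000 (q = 4 of N = 8).
Log gaps: ln(11000/3000) = 1.2993; ln(11000/4000) = 1.0116; ln(11000/6000) = 0.6061; ln(11000/10000) = 0.0953.
W = 3.012330 / 8 = 0.3765.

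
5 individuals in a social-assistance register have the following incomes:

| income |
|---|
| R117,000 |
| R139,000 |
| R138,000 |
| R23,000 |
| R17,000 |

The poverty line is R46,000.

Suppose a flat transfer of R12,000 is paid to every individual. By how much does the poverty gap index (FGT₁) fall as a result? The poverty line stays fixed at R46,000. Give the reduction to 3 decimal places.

Before: below the line — R17,000, R23,000; poverty gap index (FGT₁) = 0.22609.
After the R12,000 transfer: below the line — R29,000, R35,000; poverty gap index (FGT₁) = 0.12174.
Reduction = 0.22609 − 0.12174 = 0.104.

0.104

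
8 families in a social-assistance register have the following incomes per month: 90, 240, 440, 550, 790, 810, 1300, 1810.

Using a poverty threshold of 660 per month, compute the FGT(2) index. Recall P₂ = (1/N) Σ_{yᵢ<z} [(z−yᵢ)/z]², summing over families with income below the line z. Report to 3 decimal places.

0.161

Below the line: 90, 240, 440, 550 (q = 4 of N = 8).
Gap ratios (z−y)/z: (660−90)/660 = 0.8636; (660−240)/660 = 0.6364; (660−440)/660 = 0.3333; (660−550)/660 = 0.1667.
Squared: 0.7459; 0.4050; 0.1111; 0.0278.
Sum = 1.289715; P₂ = 1.289715 / 8 = 0.161.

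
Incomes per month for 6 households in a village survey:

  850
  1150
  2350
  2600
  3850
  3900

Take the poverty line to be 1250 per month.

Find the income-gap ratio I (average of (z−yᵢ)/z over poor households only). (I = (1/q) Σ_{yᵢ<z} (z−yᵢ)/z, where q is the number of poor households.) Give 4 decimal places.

0.2000

Poor units: 850, 1150 (q = 2 of N = 6).
Shortfall ratios (z−y)/z: 0.3200, 0.0800; sum = 0.400000.
I averages over the q = 2 poor units only: 0.400000 / 2 = 0.2000.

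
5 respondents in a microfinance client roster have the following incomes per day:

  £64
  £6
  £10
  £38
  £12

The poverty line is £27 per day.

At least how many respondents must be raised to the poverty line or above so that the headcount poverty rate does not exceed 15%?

3 of the 5 respondents are poor, so H = 3/5 = 0.600.
A headcount ratio of at most 15% allows at most ⌊0.15 × 5⌋ = 0 poor respondents.
So at least 3 − 0 = 3 must be lifted.

3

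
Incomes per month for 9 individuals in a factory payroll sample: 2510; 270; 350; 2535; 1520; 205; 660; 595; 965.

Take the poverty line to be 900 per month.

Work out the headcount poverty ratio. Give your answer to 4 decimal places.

5 of the 9 individuals have income below 900.
H = 5/9 = 0.5556.

0.5556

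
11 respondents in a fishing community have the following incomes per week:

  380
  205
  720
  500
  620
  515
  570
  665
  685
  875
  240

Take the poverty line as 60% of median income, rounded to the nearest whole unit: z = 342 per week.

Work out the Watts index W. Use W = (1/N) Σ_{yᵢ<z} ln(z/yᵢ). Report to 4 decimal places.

0.0787

Below the line: 205, 240 (q = 2 of N = 11).
ln(z/y) terms: ln(342/205) = 0.5118; ln(342/240) = 0.3542.
W = 0.865973 / 11 = 0.0787.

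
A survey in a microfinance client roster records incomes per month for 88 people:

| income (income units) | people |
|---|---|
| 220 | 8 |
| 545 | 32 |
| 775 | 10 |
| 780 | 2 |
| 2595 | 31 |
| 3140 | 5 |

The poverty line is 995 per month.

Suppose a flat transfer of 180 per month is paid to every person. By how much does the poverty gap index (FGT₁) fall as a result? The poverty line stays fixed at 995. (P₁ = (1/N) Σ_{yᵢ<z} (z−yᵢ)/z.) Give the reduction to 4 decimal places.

Before: below the line — 8×220, 32×545, 10×775, 2×780; poverty gap index (FGT₁) = 0.265304.
After the 180 transfer: below the line — 8×400, 32×725, 10×955, 2×960; poverty gap index (FGT₁) = 0.158406.
Reduction = 0.265304 − 0.158406 = 0.1069.

0.1069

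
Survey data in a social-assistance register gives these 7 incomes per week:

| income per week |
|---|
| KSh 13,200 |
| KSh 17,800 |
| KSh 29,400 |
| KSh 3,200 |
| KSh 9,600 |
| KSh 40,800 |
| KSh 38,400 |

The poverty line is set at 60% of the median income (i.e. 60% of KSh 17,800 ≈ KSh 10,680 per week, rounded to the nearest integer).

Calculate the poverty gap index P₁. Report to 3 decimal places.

0.114

Below z: KSh 3,200, KSh 9,600 (q = 2 of N = 7).
Gap ratios (z−y)/z: (10680−3200)/10680 = 0.7004; (10680−9600)/10680 = 0.1011.
Sum of shortfalls = 0.801498; P₁ averages over all N: 0.801498 / 7 = 0.114.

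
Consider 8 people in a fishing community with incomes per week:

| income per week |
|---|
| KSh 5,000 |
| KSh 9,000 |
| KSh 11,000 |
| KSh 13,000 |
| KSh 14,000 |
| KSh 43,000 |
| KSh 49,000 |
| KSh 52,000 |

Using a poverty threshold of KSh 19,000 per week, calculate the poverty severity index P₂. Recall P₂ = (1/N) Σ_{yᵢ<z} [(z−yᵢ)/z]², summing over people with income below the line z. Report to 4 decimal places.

Below z: KSh 5,000, KSh 9,000, KSh 11,000, KSh 13,000, KSh 14,000 (q = 5 of N = 8).
Shortfall ratios: (19000−5000)/19000 = 0.7368; (19000−9000)/19000 = 0.5263; (19000−11000)/19000 = 0.4211; (19000−13000)/19000 = 0.3158; (19000−14000)/19000 = 0.2632.
Squared: 0.5429; 0.2770; 0.1773; 0.0997; 0.0693.
Sum = 1.166205; P₂ = 1.166205 / 8 = 0.1458.

0.1458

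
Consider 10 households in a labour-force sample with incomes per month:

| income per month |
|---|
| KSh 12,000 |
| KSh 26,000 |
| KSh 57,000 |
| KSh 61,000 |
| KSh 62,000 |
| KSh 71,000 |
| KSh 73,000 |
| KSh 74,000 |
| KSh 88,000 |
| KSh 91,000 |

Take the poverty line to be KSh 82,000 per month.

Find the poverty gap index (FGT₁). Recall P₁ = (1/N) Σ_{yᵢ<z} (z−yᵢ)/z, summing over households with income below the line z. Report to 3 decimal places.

0.268

Below z: KSh 12,000, KSh 26,000, KSh 57,000, KSh 61,000, KSh 62,000, KSh 71,000, KSh 73,000, KSh 74,000 (q = 8 of N = 10).
Normalized shortfalls: (82000−12000)/82000 = 0.8537; (82000−26000)/82000 = 0.6829; (82000−57000)/82000 = 0.3049; (82000−61000)/82000 = 0.2561; (82000−62000)/82000 = 0.2439; (82000−71000)/82000 = 0.1341; (82000−73000)/82000 = 0.1098; (82000−74000)/82000 = 0.0976.
Sum of shortfalls = 2.682927; P₁ averages over all N: 2.682927 / 10 = 0.268.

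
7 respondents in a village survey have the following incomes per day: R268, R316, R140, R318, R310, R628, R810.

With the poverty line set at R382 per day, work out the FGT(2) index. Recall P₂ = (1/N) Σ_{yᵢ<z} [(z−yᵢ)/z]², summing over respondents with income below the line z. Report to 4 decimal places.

0.0834

Incomes under z: R140, R268, R310, R316, R318 (q = 5 of N = 7).
Normalized shortfalls: (382−140)/382 = 0.6335; (382−268)/382 = 0.2984; (382−310)/382 = 0.1885; (382−316)/382 = 0.1728; (382−318)/382 = 0.1675.
Squared: 0.4013; 0.0891; 0.0355; 0.0299; 0.0281.
Sum = 0.583838; P₂ = 0.583838 / 7 = 0.0834.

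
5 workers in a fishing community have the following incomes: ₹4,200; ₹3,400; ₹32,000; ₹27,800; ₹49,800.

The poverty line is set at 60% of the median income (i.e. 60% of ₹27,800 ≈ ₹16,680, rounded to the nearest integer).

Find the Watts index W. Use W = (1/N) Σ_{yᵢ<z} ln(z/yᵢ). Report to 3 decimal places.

Below z: ₹3,400, ₹4,200 (q = 2 of N = 5).
Log shortfalls: ln(16680/3400) = 1.5904; ln(16680/4200) = 1.3791.
W = 2.969561 / 5 = 0.594.

0.594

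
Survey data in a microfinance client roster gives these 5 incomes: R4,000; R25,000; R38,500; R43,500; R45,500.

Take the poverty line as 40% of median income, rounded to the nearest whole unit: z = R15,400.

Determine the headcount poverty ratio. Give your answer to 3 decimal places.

1 of the 5 people have income below R15,400.
H = 1/5 = 0.200.

0.200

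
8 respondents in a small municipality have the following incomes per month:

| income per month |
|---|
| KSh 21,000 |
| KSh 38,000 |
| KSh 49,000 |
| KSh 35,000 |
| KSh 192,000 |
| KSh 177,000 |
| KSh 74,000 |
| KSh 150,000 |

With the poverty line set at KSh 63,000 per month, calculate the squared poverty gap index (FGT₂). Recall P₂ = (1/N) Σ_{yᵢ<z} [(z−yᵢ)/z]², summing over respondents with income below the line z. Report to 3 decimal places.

Incomes under z: KSh 21,000, KSh 35,000, KSh 38,000, KSh 49,000 (q = 4 of N = 8).
Normalized shortfalls: (63000−21000)/63000 = 0.6667; (63000−35000)/63000 = 0.4444; (63000−38000)/63000 = 0.3968; (63000−49000)/63000 = 0.2222.
Squared: 0.4444; 0.1975; 0.1575; 0.0494.
Sum = 0.848828; P₂ = 0.848828 / 8 = 0.106.

0.106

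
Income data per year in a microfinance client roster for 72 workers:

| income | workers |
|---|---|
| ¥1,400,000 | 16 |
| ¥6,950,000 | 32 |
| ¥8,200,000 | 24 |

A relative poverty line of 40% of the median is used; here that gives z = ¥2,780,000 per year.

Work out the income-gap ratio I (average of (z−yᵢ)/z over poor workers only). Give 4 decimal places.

Below z: 16×¥1,400,000 (q = 16 of N = 72).
Relative gaps: 0.4964 (×16); sum = 7.942446.
The income-gap ratio divides by q (the poor only): 7.942446 / 16 = 0.4964.

0.4964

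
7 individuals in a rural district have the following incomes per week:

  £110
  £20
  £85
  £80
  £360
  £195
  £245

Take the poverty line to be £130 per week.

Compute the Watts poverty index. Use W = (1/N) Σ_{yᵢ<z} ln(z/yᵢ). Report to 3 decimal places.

Below the line: £20, £80, £85, £110 (q = 4 of N = 7).
Log shortfalls: ln(130/20) = 1.8718; ln(130/80) = 0.4855; ln(130/85) = 0.4249; ln(130/110) = 0.1671.
W = 2.949247 / 7 = 0.421.

0.421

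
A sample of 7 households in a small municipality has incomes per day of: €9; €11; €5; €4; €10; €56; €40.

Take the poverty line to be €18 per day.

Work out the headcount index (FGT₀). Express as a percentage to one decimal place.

71.4%

5 of the 7 households have income below €18.
H = 5/7 = 71.4%.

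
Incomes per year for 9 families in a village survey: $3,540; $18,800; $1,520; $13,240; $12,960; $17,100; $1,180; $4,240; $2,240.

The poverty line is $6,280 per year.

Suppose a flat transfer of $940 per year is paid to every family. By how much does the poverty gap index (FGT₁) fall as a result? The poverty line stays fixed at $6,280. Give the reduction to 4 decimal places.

Before: below the line — $1,180, $1,520, $2,240, $3,540, $4,240; poverty gap index (FGT₁) = 0.330502.
After the $940 transfer: below the line — $2,120, $2,460, $3,180, $4,480, $5,180; poverty gap index (FGT₁) = 0.247346.
Reduction = 0.330502 − 0.247346 = 0.0832.

0.0832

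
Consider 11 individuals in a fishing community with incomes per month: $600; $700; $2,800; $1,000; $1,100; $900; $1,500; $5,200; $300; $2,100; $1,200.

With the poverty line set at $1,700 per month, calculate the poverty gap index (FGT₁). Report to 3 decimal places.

0.337

Incomes under z: $300, $600, $700, $900, $1,000, $1,100, $1,200, $1,500 (q = 8 of N = 11).
Shortfall ratios: (1700−300)/1700 = 0.8235; (1700−600)/1700 = 0.6471; (1700−700)/1700 = 0.5882; (1700−900)/1700 = 0.4706; (1700−1000)/1700 = 0.4118; (1700−1100)/1700 = 0.3529; (1700−1200)/1700 = 0.2941; (1700−1500)/1700 = 0.1176.
Σ = 3.705882. Dividing by the full population N = 11 gives P₁ = 0.337.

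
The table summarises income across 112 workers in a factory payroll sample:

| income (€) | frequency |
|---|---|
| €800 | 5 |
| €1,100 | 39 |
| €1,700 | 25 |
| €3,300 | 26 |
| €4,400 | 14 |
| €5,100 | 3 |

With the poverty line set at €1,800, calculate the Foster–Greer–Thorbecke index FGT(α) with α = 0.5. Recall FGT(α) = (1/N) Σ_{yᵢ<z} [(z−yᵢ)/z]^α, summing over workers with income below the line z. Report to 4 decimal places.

0.3030

Below the line: 5×€800, 39×€1,100, 25×€1,700 (q = 69 of N = 112).
Normalized shortfalls: (1800−800)/1800 = 0.5556 (×5); (1800−1100)/1800 = 0.3889 (×39); (1800−1700)/1800 = 0.0556 (×25).
Raised to α = 0.5: 0.74536 (×5); 0.62361 (×39); 0.23570 (×25).
Sum = 33.940109; FGT(0.5) = 33.940109 / 112 = 0.3030.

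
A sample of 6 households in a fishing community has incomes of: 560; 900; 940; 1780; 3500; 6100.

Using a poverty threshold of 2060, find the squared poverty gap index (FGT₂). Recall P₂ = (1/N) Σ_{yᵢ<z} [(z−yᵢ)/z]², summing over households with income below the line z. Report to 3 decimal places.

0.194

Incomes under z: 560, 900, 940, 1780 (q = 4 of N = 6).
Normalized shortfalls: (2060−560)/2060 = 0.7282; (2060−900)/2060 = 0.5631; (2060−940)/2060 = 0.5437; (2060−1780)/2060 = 0.1359.
Squared: 0.5302; 0.3171; 0.2956; 0.0185.
Sum = 1.161372; P₂ = 1.161372 / 6 = 0.194.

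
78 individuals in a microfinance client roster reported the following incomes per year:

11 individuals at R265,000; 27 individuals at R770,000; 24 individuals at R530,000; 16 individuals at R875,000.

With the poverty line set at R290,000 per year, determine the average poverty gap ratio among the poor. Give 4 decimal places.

Incomes under z: 11×R265,000 (q = 11 of N = 78).
Shortfall ratios (z−y)/z: 0.0862 (×11); sum = 0.948276.
The income-gap ratio divides by q (the poor only): 0.948276 / 11 = 0.0862.

0.0862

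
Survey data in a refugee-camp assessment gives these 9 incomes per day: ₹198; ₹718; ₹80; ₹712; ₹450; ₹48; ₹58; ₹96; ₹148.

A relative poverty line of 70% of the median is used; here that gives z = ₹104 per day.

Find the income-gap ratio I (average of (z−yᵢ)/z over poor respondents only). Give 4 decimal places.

Below the line: ₹48, ₹58, ₹80, ₹96 (q = 4 of N = 9).
Relative gaps: 0.5385, 0.4423, 0.2308, 0.0769; sum = 1.288462.
I averages over the q = 4 poor units only: 1.288462 / 4 = 0.3221.

0.3221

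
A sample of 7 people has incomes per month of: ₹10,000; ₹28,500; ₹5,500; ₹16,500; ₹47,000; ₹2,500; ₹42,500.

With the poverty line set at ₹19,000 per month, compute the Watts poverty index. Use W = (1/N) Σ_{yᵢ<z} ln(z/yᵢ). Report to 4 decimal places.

0.5787

Poor units: ₹2,500, ₹5,500, ₹10,000, ₹16,500 (q = 4 of N = 7).
Log shortfalls: ln(19000/2500) = 2.0281; ln(19000/5500) = 1.2397; ln(19000/10000) = 0.6419; ln(19000/16500) = 0.1411.
W = 4.050772 / 7 = 0.5787.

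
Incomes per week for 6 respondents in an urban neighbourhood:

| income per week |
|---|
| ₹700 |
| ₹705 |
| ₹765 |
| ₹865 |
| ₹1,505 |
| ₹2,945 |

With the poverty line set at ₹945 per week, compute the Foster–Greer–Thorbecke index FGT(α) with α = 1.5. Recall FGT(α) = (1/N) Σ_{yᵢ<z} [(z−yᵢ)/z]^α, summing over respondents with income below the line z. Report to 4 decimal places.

0.0613

Below z: ₹700, ₹705, ₹765, ₹865 (q = 4 of N = 6).
Relative gaps: (945−700)/945 = 0.2593; (945−705)/945 = 0.2540; (945−765)/945 = 0.1905; (945−865)/945 = 0.0847.
Raised to α = 1.5: 0.13201; 0.12799; 0.08313; 0.02463.
Sum = 0.367758; FGT(1.5) = 0.367758 / 6 = 0.0613.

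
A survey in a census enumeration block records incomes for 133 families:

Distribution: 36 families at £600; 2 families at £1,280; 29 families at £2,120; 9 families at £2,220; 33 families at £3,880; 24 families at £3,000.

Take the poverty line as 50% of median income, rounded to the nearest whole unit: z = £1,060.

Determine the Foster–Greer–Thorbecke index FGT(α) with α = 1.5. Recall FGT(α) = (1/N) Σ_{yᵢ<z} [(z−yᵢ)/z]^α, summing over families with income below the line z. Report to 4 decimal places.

0.0774

Incomes under z: 36×£600 (q = 36 of N = 133).
Normalized shortfalls: (1060−600)/1060 = 0.4340 (×36).
Raised to α = 1.5: 0.28588 (×36).
Sum = 10.291542; FGT(1.5) = 10.291542 / 133 = 0.0774.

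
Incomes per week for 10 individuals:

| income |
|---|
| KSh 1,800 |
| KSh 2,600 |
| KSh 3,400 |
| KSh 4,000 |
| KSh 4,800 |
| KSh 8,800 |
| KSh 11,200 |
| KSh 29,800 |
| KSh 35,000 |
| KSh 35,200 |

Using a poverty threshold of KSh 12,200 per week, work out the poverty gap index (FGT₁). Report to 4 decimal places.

0.4000

Poor units: KSh 1,800, KSh 2,600, KSh 3,400, KSh 4,000, KSh 4,800, KSh 8,800, KSh 11,200 (q = 7 of N = 10).
Relative gaps: (12200−1800)/12200 = 0.8525; (12200−2600)/12200 = 0.7869; (12200−3400)/12200 = 0.7213; (12200−4000)/12200 = 0.6721; (12200−4800)/12200 = 0.6066; (12200−8800)/12200 = 0.2787; (12200−11200)/12200 = 0.0820.
Sum of shortfalls = 4.000000; P₁ averages over all N: 4.000000 / 10 = 0.4000.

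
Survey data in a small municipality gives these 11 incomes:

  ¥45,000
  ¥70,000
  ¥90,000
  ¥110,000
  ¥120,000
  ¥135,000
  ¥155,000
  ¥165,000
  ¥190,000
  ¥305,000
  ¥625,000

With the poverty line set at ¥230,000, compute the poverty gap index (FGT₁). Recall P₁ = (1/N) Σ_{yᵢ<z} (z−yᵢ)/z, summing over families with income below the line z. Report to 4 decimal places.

Below z: ¥45,000, ¥70,000, ¥90,000, ¥110,000, ¥120,000, ¥135,000, ¥155,000, ¥165,000, ¥190,000 (q = 9 of N = 11).
Normalized shortfalls: (230000−45000)/230000 = 0.8043; (230000−70000)/230000 = 0.6957; (230000−90000)/230000 = 0.6087; (230000−110000)/230000 = 0.5217; (230000−120000)/230000 = 0.4783; (230000−135000)/230000 = 0.4130; (230000−155000)/230000 = 0.3261; (230000−165000)/230000 = 0.2826; (230000−190000)/230000 = 0.1739.
Sum of shortfalls = 4.304348; P₁ averages over all N: 4.304348 / 11 = 0.3913.

0.3913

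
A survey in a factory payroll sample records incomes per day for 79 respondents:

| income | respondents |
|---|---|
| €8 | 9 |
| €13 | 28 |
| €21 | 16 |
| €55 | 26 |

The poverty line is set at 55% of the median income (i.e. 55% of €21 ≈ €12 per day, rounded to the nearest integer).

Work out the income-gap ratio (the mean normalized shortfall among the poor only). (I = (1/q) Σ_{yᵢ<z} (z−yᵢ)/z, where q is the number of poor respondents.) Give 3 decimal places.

0.333

Poor units: 9×€8 (q = 9 of N = 79).
Shortfall ratios (z−y)/z: 0.3333 (×9); sum = 3.000000.
I averages over the q = 9 poor units only: 3.000000 / 9 = 0.333.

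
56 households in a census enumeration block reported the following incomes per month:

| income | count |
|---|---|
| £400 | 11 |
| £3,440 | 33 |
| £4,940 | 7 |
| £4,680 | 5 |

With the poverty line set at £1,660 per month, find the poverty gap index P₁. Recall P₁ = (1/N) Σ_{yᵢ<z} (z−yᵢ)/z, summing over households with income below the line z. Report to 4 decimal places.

0.1491

Below z: 11×£400 (q = 11 of N = 56).
Gap ratios (z−y)/z: (1660−400)/1660 = 0.7590 (×11).
Sum of shortfalls = 8.349398; P₁ averages over all N: 8.349398 / 56 = 0.1491.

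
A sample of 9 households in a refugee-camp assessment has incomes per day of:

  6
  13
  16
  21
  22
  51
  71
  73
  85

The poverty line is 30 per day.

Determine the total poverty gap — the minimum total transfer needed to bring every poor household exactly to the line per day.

72

Poor units: 6, 13, 16, 21, 22 (q = 5 of N = 9).
Individual gaps: 30−6 = 24; 30−13 = 17; 30−16 = 14; 30−21 = 9; 30−22 = 8.
Aggregate gap = 72.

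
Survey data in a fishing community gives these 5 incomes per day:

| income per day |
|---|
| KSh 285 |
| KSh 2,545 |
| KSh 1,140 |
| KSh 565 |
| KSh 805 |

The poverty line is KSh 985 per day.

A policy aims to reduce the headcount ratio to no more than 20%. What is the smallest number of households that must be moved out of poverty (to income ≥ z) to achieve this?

3 of the 5 households are poor, so H = 3/5 = 0.600.
A headcount ratio of at most 20% allows at most ⌊0.20 × 5⌋ = 1 poor households.
So at least 3 − 1 = 2 must be lifted.

2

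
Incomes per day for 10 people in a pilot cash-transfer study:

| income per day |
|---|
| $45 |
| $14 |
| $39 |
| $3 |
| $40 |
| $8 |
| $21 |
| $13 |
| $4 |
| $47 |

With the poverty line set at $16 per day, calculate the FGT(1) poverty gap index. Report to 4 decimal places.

0.2375

Poor units: $3, $4, $8, $13, $14 (q = 5 of N = 10).
Relative gaps: (16−3)/16 = 0.8125; (16−4)/16 = 0.7500; (16−8)/16 = 0.5000; (16−13)/16 = 0.1875; (16−14)/16 = 0.1250.
Sum of shortfalls = 2.375000; P₁ averages over all N: 2.375000 / 10 = 0.2375.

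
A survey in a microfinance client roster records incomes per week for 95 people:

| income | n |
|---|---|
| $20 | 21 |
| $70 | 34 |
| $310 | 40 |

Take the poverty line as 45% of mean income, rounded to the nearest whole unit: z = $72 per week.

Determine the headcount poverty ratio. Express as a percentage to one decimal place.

55 of the 95 people have income below $72.
H = 55/95 = 57.9%.

57.9%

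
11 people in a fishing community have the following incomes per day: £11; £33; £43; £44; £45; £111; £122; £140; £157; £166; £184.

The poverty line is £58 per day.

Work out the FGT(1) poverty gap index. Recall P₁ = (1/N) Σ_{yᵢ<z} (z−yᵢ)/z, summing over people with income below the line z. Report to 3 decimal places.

0.179

Poor units: £11, £33, £43, £44, £45 (q = 5 of N = 11).
Gap ratios (z−y)/z: (58−11)/58 = 0.8103; (58−33)/58 = 0.4310; (58−43)/58 = 0.2586; (58−44)/58 = 0.2414; (58−45)/58 = 0.2241.
Sum of shortfalls = 1.965517; P₁ averages over all N: 1.965517 / 11 = 0.179.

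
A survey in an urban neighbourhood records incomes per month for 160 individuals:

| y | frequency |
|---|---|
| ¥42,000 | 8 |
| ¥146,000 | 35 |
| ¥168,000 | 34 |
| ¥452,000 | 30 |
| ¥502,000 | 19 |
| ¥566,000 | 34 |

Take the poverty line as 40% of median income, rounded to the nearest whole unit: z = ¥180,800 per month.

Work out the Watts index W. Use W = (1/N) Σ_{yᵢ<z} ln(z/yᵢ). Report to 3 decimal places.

Incomes under z: 8×¥42,000, 35×¥146,000, 34×¥168,000 (q = 77 of N = 160).
ln(z/y) terms: ln(180800/42000) = 1.4597 (×8); ln(180800/146000) = 0.2138 (×35); ln(180800/168000) = 0.0734 (×34).
W = 21.656777 / 160 = 0.135.

0.135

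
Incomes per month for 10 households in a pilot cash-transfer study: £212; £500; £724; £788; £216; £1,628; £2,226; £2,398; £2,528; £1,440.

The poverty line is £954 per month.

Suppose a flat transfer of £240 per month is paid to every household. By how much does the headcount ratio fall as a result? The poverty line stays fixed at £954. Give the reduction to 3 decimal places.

Before: below the line — £212, £216, £500, £724, £788; headcount ratio = 0.50000.
After the £240 transfer: below the line — £452, £456, £740; headcount ratio = 0.30000.
Reduction = 0.50000 − 0.30000 = 0.200.

0.200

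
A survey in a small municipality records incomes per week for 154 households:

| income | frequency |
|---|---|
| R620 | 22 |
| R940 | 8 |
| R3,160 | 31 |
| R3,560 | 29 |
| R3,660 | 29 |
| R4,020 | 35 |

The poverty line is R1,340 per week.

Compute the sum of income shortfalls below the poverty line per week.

Incomes under z: 22×R620, 8×R940 (q = 30 of N = 154).
Individual gaps: 22×(1340−620) = 15840; 8×(1340−940) = 3200.
Aggregate gap = R19,040.

R19,040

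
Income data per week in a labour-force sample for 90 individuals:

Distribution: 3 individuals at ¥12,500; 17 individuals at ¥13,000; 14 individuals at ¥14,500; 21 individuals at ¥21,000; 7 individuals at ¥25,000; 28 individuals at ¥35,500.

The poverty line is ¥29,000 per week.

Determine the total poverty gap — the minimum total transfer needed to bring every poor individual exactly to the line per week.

¥720,500

Incomes under z: 3×¥12,500, 17×¥13,000, 14×¥14,500, 21×¥21,000, 7×¥25,000 (q = 62 of N = 90).
Individual gaps: 3×(29000−12500) = 49500; 17×(29000−13000) = 272000; 14×(29000−14500) = 203000; 21×(29000−21000) = 168000; 7×(29000−25000) = 28000.
Aggregate gap = ¥720,500.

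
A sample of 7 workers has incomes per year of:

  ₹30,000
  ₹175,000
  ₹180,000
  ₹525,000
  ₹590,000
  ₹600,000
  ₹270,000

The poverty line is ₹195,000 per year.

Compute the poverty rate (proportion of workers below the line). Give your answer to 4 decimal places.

3 of the 7 workers have income below ₹195,000.
H = 3/7 = 0.4286.

0.4286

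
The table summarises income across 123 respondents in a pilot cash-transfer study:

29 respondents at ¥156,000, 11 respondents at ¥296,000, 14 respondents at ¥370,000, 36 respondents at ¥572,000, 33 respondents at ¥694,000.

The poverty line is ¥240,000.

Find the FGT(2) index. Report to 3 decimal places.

0.029

Below z: 29×¥156,000 (q = 29 of N = 123).
Shortfall ratios: (240000−156000)/240000 = 0.3500 (×29).
Squared: 0.1225 (×29).
Sum = 3.552500; P₂ = 3.552500 / 123 = 0.029.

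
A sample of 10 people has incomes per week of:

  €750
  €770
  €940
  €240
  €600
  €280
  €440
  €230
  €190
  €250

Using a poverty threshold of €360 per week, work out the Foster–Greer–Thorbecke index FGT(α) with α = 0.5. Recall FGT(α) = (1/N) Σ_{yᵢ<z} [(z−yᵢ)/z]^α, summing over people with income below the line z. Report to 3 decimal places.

0.289

Incomes under z: €190, €230, €240, €250, €280 (q = 5 of N = 10).
Normalized shortfalls: (360−190)/360 = 0.4722; (360−230)/360 = 0.3611; (360−240)/360 = 0.3333; (360−250)/360 = 0.3056; (360−280)/360 = 0.2222.
Raised to α = 0.5: 0.68718; 0.60093; 0.57735; 0.55277; 0.47140.
Sum = 2.889635; FGT(0.5) = 2.889635 / 10 = 0.289.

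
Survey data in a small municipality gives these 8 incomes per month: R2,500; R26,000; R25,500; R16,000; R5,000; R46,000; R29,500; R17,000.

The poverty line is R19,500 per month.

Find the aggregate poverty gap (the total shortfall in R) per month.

Below z: R2,500, R5,000, R16,000, R17,000 (q = 4 of N = 8).
Individual gaps: 19500−2500 = 17000; 19500−5000 = 14500; 19500−16000 = 3500; 19500−17000 = 2500.
Aggregate gap = R37,500.

R37,500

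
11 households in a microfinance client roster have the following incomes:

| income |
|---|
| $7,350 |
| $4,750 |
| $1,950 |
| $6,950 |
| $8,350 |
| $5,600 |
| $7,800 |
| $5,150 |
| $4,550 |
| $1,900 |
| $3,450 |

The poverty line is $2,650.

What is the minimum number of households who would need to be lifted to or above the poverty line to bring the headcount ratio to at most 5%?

2

2 of the 11 households are poor, so H = 2/11 = 0.182.
A headcount ratio of at most 5% allows at most ⌊0.05 × 11⌋ = 0 poor households.
So at least 2 − 0 = 2 must be lifted.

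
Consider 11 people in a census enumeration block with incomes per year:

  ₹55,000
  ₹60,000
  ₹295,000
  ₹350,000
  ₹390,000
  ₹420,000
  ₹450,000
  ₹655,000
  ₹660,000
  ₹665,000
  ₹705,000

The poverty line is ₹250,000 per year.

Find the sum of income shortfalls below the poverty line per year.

Incomes under z: ₹55,000, ₹60,000 (q = 2 of N = 11).
Individual gaps: 250000−55000 = 195000; 250000−60000 = 190000.
Aggregate gap = ₹385,000.

₹385,000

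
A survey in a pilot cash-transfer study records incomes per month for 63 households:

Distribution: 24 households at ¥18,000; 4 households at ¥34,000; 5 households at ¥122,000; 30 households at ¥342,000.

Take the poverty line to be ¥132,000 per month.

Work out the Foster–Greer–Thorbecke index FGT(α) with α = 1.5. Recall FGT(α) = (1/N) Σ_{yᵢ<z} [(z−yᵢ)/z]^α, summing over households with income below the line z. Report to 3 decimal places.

0.348

Incomes under z: 24×¥18,000, 4×¥34,000, 5×¥122,000 (q = 33 of N = 63).
Relative gaps: (132000−18000)/132000 = 0.8636 (×24); (132000−34000)/132000 = 0.7424 (×4); (132000−122000)/132000 = 0.0758 (×5).
Raised to α = 1.5: 0.80259 (×24); 0.63970 (×4); 0.02085 (×5).
Sum = 21.925346; FGT(1.5) = 21.925346 / 63 = 0.348.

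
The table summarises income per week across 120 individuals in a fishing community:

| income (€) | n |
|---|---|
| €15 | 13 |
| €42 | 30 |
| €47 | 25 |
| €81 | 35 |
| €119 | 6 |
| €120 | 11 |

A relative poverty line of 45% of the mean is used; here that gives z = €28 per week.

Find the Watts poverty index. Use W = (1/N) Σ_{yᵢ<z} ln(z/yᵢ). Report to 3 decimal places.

0.068

Incomes under z: 13×€15 (q = 13 of N = 120).
Log gaps: ln(28/15) = 0.6242 (×13).
W = 8.114006 / 120 = 0.068.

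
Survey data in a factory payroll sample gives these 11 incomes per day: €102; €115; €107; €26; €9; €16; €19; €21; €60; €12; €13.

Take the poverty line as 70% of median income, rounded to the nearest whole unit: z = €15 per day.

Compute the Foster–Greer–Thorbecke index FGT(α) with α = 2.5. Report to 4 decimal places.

Below z: €9, €12, €13 (q = 3 of N = 11).
Shortfall ratios: (15−9)/15 = 0.4000; (15−12)/15 = 0.2000; (15−13)/15 = 0.1333.
Raised to α = 2.5: 0.10119; 0.01789; 0.00649.
Sum = 0.125573; FGT(2.5) = 0.125573 / 11 = 0.0114.

0.0114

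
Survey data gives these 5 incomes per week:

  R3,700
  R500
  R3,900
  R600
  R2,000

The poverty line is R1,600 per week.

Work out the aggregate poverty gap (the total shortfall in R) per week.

Incomes under z: R500, R600 (q = 2 of N = 5).
Individual gaps: 1600−500 = 1100; 1600−600 = 1000.
Aggregate gap = R2,100.

R2,100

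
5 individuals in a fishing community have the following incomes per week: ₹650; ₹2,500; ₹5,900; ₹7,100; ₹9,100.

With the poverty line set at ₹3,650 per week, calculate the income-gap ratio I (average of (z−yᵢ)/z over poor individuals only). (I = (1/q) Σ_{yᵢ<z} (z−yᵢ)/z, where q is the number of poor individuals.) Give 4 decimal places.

0.5685

Incomes under z: ₹650, ₹2,500 (q = 2 of N = 5).
Shortfall ratios (z−y)/z: 0.8219, 0.3151; sum = 1.136986.
The income-gap ratio divides by q (the poor only): 1.136986 / 2 = 0.5685.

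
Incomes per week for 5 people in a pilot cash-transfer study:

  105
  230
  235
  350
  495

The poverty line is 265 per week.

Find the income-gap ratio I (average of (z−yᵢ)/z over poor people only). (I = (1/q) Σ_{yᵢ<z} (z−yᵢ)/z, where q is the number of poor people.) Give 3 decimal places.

0.283

Below z: 105, 230, 235 (q = 3 of N = 5).
Relative gaps: 0.6038, 0.1321, 0.1132; sum = 0.849057.
The income-gap ratio divides by q (the poor only): 0.849057 / 3 = 0.283.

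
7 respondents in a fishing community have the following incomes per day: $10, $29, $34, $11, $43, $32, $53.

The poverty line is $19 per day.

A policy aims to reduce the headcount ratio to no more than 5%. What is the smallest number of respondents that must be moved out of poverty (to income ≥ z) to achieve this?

2

2 of the 7 respondents are poor, so H = 2/7 = 0.286.
A headcount ratio of at most 5% allows at most ⌊0.05 × 7⌋ = 0 poor respondents.
So at least 2 − 0 = 2 must be lifted.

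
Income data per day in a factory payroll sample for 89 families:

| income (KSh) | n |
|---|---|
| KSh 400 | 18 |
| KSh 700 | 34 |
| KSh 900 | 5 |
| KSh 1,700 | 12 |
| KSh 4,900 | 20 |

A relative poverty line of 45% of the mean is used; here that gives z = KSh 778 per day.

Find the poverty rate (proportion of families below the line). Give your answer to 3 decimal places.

52 of the 89 families have income below KSh 778.
H = 52/89 = 0.584.

0.584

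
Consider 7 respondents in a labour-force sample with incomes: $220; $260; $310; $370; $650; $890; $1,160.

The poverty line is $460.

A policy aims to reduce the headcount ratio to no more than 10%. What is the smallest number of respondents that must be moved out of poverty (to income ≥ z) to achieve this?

4 of the 7 respondents are poor, so H = 4/7 = 0.571.
A headcount ratio of at most 10% allows at most ⌊0.10 × 7⌋ = 0 poor respondents.
So at least 4 − 0 = 4 must be lifted.

4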